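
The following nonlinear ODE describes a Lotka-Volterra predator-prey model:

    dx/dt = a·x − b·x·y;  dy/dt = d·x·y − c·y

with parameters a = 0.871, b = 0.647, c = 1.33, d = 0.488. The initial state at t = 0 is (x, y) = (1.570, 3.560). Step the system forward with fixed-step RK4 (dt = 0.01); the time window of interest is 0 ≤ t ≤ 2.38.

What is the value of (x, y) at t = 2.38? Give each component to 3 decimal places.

(x, y) = (1.167, 0.440)

t=0.000: state=(1.570, 3.560)
step 1 (dt=0.01): k1=(-2.249, -2.007), k2=(-2.223, -2.021), k3=(-2.223, -2.021), k4=(-2.197, -2.034); state += dt/6·(k1+2k2+2k3+k4)
t=0.010: state=(1.548, 3.540)
t=0.020: state=(1.526, 3.519)
t=0.030: state=(1.505, 3.499)
continuing one RK4 step at a time; state shown every 10 steps (Δt=0.1):
t=0.100: state=(1.370, 3.348)
t=0.200: state=(1.212, 3.121)
t=0.300: state=(1.089, 2.890)
t=0.400: state=(0.993, 2.661)
t=0.500: state=(0.918, 2.441)
t=0.600: state=(0.861, 2.232)
t=0.700: state=(0.819, 2.035)
t=0.800: state=(0.788, 1.853)
t=0.900: state=(0.766, 1.685)
t=1.000: state=(0.754, 1.531)
t=1.100: state=(0.748, 1.390)
t=1.200: state=(0.749, 1.262)
t=1.300: state=(0.756, 1.146)
t=1.400: state=(0.769, 1.042)
t=1.500: state=(0.786, 0.947)
t=1.600: state=(0.809, 0.862)
t=1.700: state=(0.837, 0.786)
t=1.800: state=(0.870, 0.717)
t=1.900: state=(0.908, 0.656)
t=2.000: state=(0.951, 0.601)
t=2.100: state=(1.000, 0.551)
t=2.200: state=(1.054, 0.507)
t=2.300: state=(1.114, 0.468)
t=2.380: state=(1.167, 0.440)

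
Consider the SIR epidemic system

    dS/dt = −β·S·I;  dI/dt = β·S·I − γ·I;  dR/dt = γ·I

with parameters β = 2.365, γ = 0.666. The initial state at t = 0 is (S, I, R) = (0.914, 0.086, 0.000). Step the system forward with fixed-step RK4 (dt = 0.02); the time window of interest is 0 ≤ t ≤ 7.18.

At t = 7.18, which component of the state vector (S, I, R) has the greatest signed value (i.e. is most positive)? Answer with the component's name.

t=0.000: state=(0.914, 0.086, 0.000)
step 1 (dt=0.02): k1=(-0.186, 0.129, 0.057), k2=(-0.188, 0.130, 0.058), k3=(-0.188, 0.130, 0.058), k4=(-0.191, 0.132, 0.059); state += dt/6·(k1+2k2+2k3+k4)
t=0.020: state=(0.910, 0.089, 0.001)
t=0.040: state=(0.906, 0.091, 0.002)
t=0.060: state=(0.902, 0.094, 0.004)
continuing one RK4 step at a time; state shown every 25 steps (Δt=0.5):
t=0.500: state=(0.789, 0.170, 0.042)
t=1.000: state=(0.605, 0.279, 0.116)
t=1.500: state=(0.412, 0.364, 0.224)
t=2.000: state=(0.263, 0.386, 0.351)
t=2.500: state=(0.169, 0.356, 0.476)
t=3.000: state=(0.114, 0.300, 0.585)
t=3.500: state=(0.083, 0.242, 0.675)
t=4.000: state=(0.064, 0.189, 0.747)
t=4.500: state=(0.053, 0.145, 0.802)
t=5.000: state=(0.046, 0.110, 0.844)
t=5.500: state=(0.041, 0.083, 0.876)
t=6.000: state=(0.037, 0.062, 0.900)
t=6.500: state=(0.035, 0.047, 0.918)
t=7.000: state=(0.033, 0.035, 0.932)
t=7.180: state=(0.033, 0.031, 0.936)
compare at T: S=0.033, I=0.031, R=0.936

largest component: R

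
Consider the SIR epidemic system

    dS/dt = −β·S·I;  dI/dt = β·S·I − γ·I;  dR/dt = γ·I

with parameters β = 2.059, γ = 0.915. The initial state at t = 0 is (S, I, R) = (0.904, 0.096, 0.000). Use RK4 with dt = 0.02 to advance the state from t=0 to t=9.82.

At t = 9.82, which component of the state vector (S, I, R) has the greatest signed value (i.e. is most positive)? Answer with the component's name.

largest component: R

t=0.000: state=(0.904, 0.096, 0.000)
step 1 (dt=0.02): k1=(-0.179, 0.091, 0.088), k2=(-0.180, 0.091, 0.089), k3=(-0.180, 0.091, 0.089), k4=(-0.181, 0.092, 0.090); state += dt/6·(k1+2k2+2k3+k4)
t=0.020: state=(0.900, 0.098, 0.002)
t=0.040: state=(0.897, 0.100, 0.004)
t=0.060: state=(0.893, 0.102, 0.005)
continuing one RK4 step at a time; state shown every 25 steps (Δt=0.5):
t=0.500: state=(0.799, 0.146, 0.055)
t=1.000: state=(0.669, 0.197, 0.134)
t=1.500: state=(0.535, 0.232, 0.233)
t=2.000: state=(0.419, 0.239, 0.342)
t=2.500: state=(0.330, 0.222, 0.448)
t=3.000: state=(0.266, 0.191, 0.543)
t=3.500: state=(0.223, 0.155, 0.622)
t=4.000: state=(0.193, 0.121, 0.685)
t=4.500: state=(0.173, 0.093, 0.734)
t=5.000: state=(0.160, 0.070, 0.771)
t=5.500: state=(0.150, 0.052, 0.798)
t=6.000: state=(0.143, 0.038, 0.819)
t=6.500: state=(0.138, 0.028, 0.834)
t=7.000: state=(0.135, 0.020, 0.845)
t=7.500: state=(0.133, 0.015, 0.853)
t=8.000: state=(0.131, 0.011, 0.858)
t=8.500: state=(0.130, 0.008, 0.862)
t=9.000: state=(0.129, 0.006, 0.865)
t=9.500: state=(0.128, 0.004, 0.868)
t=9.820: state=(0.128, 0.003, 0.869)
compare at T: S=0.128, I=0.003, R=0.869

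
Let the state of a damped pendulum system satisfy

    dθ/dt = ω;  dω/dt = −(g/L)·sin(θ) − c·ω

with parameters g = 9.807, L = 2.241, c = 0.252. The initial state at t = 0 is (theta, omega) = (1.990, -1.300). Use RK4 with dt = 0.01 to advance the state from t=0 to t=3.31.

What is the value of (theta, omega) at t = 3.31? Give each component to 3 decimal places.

(theta, omega) = (1.262, 0.233)

t=0.000: state=(1.990, -1.300)
step 1 (dt=0.01): k1=(-1.300, -3.670), k2=(-1.318, -3.677), k3=(-1.318, -3.677), k4=(-1.337, -3.684); state += dt/6·(k1+2k2+2k3+k4)
t=0.010: state=(1.977, -1.337)
t=0.020: state=(1.963, -1.374)
t=0.030: state=(1.949, -1.411)
continuing one RK4 step at a time; state shown every 20 steps (Δt=0.2):
t=0.200: state=(1.655, -2.056)
t=0.400: state=(1.169, -2.791)
t=0.600: state=(0.554, -3.294)
t=0.800: state=(-0.116, -3.312)
t=1.000: state=(-0.735, -2.794)
t=1.200: state=(-1.212, -1.950)
t=1.400: state=(-1.509, -1.020)
t=1.600: state=(-1.622, -0.116)
t=1.800: state=(-1.559, 0.742)
t=2.000: state=(-1.328, 1.552)
t=2.200: state=(-0.945, 2.249)
t=2.400: state=(-0.446, 2.683)
t=2.600: state=(0.099, 2.695)
t=2.800: state=(0.602, 2.265)
t=3.000: state=(0.986, 1.541)
t=3.200: state=(1.211, 0.701)
t=3.310: state=(1.262, 0.233)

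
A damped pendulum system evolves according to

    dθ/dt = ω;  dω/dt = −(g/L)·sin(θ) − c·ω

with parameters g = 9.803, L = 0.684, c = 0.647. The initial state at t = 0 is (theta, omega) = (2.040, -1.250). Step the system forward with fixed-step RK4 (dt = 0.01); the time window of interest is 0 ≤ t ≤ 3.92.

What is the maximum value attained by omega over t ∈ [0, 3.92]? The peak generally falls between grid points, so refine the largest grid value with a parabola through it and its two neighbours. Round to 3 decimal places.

max omega = 4.260

t=0.000: state=(2.040, -1.250)
step 1 (dt=0.01): k1=(-1.250, -11.974), k2=(-1.310, -11.976), k3=(-1.310, -11.978), k4=(-1.370, -11.981); state += dt/6·(k1+2k2+2k3+k4)
t=0.010: state=(2.027, -1.370)
t=0.020: state=(2.013, -1.490)
t=0.030: state=(1.997, -1.610)
continuing one RK4 step at a time; state shown every 20 steps (Δt=0.2):
t=0.200: state=(1.548, -3.671)
t=0.400: state=(0.604, -5.530)
t=0.600: state=(-0.493, -4.943)
t=0.800: state=(-1.230, -2.260)
t=1.000: state=(-1.387, 0.639)
t=1.200: state=(-1.003, 3.081)
t=1.400: state=(-0.238, 4.257)
t=1.600: state=(0.549, 3.267)
t=1.800: state=(0.980, 0.941)
t=2.000: state=(0.925, -1.422)
t=2.200: state=(0.463, -2.997)
t=2.400: state=(-0.167, -3.005)
t=2.600: state=(-0.637, -1.524)
t=2.800: state=(-0.745, 0.444)
t=3.000: state=(-0.488, 1.990)
t=3.200: state=(-0.024, 2.430)
t=3.400: state=(0.396, 1.592)
t=3.600: state=(0.568, 0.089)
t=3.800: state=(0.442, -1.272)
t=3.920: state=(0.257, -1.748)
largest grid value and its neighbours: omega(1.400)=4.25701, omega(1.410)=4.26022, omega(1.420)=4.25744
parabola through these three points peaks at t≈1.410 with omega≈4.26022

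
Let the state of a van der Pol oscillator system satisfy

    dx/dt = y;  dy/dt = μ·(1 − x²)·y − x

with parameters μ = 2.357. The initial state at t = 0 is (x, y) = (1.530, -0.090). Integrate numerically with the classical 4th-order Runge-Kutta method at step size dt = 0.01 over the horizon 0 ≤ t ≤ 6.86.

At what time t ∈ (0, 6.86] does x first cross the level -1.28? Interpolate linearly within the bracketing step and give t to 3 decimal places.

t=0.000: state=(1.530, -0.090)
step 1 (dt=0.01): k1=(-0.090, -1.246), k2=(-0.096, -1.226), k3=(-0.096, -1.226), k4=(-0.102, -1.207); state += dt/6·(k1+2k2+2k3+k4)
t=0.010: state=(1.529, -0.102)
t=0.020: state=(1.528, -0.114)
t=0.030: state=(1.527, -0.126)
continuing one RK4 step at a time; state shown every 25 steps (Δt=0.25):
t=0.250: state=(1.477, -0.309)
t=0.500: state=(1.383, -0.436)
t=0.750: state=(1.260, -0.550)
t=1.000: state=(1.105, -0.700)
t=1.250: state=(0.902, -0.947)
t=1.500: state=(0.612, -1.426)
t=1.750: state=(0.144, -2.451)
t=2.000: state=(-0.675, -4.081)
t=2.140: state=(-1.260, -3.994)
next step: t=2.150: state=(-1.299, -3.922) — x has crossed -1.28
linear interpolation between t=2.140 (-1.25955) and t=2.150 (-1.29913) → t≈2.145

t = 2.145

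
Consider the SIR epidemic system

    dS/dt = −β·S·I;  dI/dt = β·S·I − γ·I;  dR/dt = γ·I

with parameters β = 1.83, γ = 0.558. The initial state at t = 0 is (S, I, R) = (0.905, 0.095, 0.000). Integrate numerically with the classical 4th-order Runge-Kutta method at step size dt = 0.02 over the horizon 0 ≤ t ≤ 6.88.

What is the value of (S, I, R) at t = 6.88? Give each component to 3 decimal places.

(S, I, R) = (0.052, 0.076, 0.872)

t=0.000: state=(0.905, 0.095, 0.000)
step 1 (dt=0.02): k1=(-0.157, 0.104, 0.053), k2=(-0.159, 0.105, 0.054), k3=(-0.159, 0.105, 0.054), k4=(-0.160, 0.106, 0.054); state += dt/6·(k1+2k2+2k3+k4)
t=0.020: state=(0.902, 0.097, 0.001)
t=0.040: state=(0.899, 0.099, 0.002)
t=0.060: state=(0.895, 0.101, 0.003)
continuing one RK4 step at a time; state shown every 25 steps (Δt=0.5):
t=0.500: state=(0.807, 0.158, 0.035)
t=1.000: state=(0.675, 0.236, 0.090)
t=1.500: state=(0.525, 0.309, 0.166)
t=2.000: state=(0.387, 0.354, 0.259)
t=2.500: state=(0.278, 0.362, 0.360)
t=3.000: state=(0.201, 0.340, 0.458)
t=3.500: state=(0.150, 0.302, 0.548)
t=4.000: state=(0.116, 0.258, 0.626)
t=4.500: state=(0.094, 0.214, 0.692)
t=5.000: state=(0.078, 0.175, 0.746)
t=5.500: state=(0.068, 0.142, 0.790)
t=6.000: state=(0.060, 0.114, 0.826)
t=6.500: state=(0.055, 0.091, 0.854)
t=6.880: state=(0.052, 0.076, 0.872)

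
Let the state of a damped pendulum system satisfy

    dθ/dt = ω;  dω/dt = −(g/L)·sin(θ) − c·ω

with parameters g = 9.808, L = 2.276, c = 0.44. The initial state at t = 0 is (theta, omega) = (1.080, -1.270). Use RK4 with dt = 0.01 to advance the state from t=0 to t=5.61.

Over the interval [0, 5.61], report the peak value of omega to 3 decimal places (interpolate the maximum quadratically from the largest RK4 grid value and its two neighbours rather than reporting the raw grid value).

max omega = 1.513

t=0.000: state=(1.080, -1.270)
step 1 (dt=0.01): k1=(-1.270, -3.242), k2=(-1.286, -3.222), k3=(-1.286, -3.222), k4=(-1.302, -3.201); state += dt/6·(k1+2k2+2k3+k4)
t=0.010: state=(1.067, -1.302)
t=0.020: state=(1.054, -1.334)
t=0.030: state=(1.040, -1.365)
continuing one RK4 step at a time; state shown every 20 steps (Δt=0.2):
t=0.200: state=(0.767, -1.822)
t=0.400: state=(0.369, -2.111)
t=0.600: state=(-0.054, -2.058)
t=0.800: state=(-0.432, -1.680)
t=1.000: state=(-0.711, -1.085)
t=1.200: state=(-0.861, -0.403)
t=1.400: state=(-0.874, 0.266)
t=1.600: state=(-0.760, 0.850)
t=1.800: state=(-0.544, 1.281)
t=2.000: state=(-0.262, 1.497)
t=2.200: state=(0.038, 1.460)
t=2.400: state=(0.307, 1.191)
t=2.600: state=(0.504, 0.760)
t=2.800: state=(0.606, 0.255)
t=3.000: state=(0.606, -0.242)
t=3.200: state=(0.514, -0.664)
t=3.400: state=(0.349, -0.956)
t=3.600: state=(0.143, -1.076)
t=3.800: state=(-0.069, -1.014)
t=4.000: state=(-0.252, -0.793)
t=4.200: state=(-0.379, -0.465)
t=4.400: state=(-0.435, -0.095)
t=4.600: state=(-0.418, 0.259)
t=4.800: state=(-0.336, 0.544)
t=5.000: state=(-0.208, 0.721)
t=5.200: state=(-0.056, 0.769)
t=5.400: state=(0.091, 0.687)
t=5.600: state=(0.212, 0.502)
t=5.610: state=(0.217, 0.490)
largest grid value and its neighbours: omega(2.060)=1.51285, omega(2.070)=1.51323, omega(2.080)=1.51297
parabola through these three points peaks at t≈2.071 with omega≈1.51323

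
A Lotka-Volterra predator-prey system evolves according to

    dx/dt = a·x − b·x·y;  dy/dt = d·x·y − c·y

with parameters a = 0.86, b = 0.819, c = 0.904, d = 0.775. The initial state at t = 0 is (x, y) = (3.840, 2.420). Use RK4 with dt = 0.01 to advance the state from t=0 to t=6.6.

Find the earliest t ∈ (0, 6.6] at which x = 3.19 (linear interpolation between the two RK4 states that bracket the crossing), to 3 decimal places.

t = 0.133

t=0.000: state=(3.840, 2.420)
step 1 (dt=0.01): k1=(-4.308, 5.014), k2=(-4.363, 5.025), k3=(-4.363, 5.025), k4=(-4.416, 5.035); state += dt/6·(k1+2k2+2k3+k4)
t=0.010: state=(3.796, 2.470)
t=0.020: state=(3.752, 2.521)
t=0.030: state=(3.706, 2.571)
t=0.130: state=(3.205, 3.072)
next step: t=0.140: state=(3.152, 3.120) — x has crossed 3.19
linear interpolation between t=0.130 (3.20508) and t=0.140 (3.15183) → t≈0.133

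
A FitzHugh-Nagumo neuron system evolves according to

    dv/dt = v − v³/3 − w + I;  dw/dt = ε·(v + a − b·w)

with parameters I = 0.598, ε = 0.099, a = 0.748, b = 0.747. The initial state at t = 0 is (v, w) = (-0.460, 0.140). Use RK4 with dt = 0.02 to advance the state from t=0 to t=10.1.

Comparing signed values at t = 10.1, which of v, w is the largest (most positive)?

t=0.000: state=(-0.460, 0.140)
step 1 (dt=0.02): k1=(0.030, 0.018), k2=(0.031, 0.018), k3=(0.031, 0.018), k4=(0.031, 0.018); state += dt/6·(k1+2k2+2k3+k4)
t=0.020: state=(-0.459, 0.140)
t=0.040: state=(-0.459, 0.141)
t=0.060: state=(-0.458, 0.141)
continuing one RK4 step at a time; state shown every 25 steps (Δt=0.5):
t=0.500: state=(-0.444, 0.149)
t=1.000: state=(-0.426, 0.159)
t=1.500: state=(-0.405, 0.169)
t=2.000: state=(-0.379, 0.181)
t=2.500: state=(-0.348, 0.193)
t=3.000: state=(-0.307, 0.206)
t=3.500: state=(-0.251, 0.221)
t=4.000: state=(-0.172, 0.239)
t=4.500: state=(-0.057, 0.261)
t=5.000: state=(0.117, 0.289)
t=5.500: state=(0.379, 0.327)
t=6.000: state=(0.748, 0.378)
t=6.500: state=(1.167, 0.448)
t=7.000: state=(1.485, 0.533)
t=7.500: state=(1.632, 0.626)
t=8.000: state=(1.666, 0.720)
t=8.500: state=(1.649, 0.811)
t=9.000: state=(1.612, 0.897)
t=9.500: state=(1.567, 0.978)
t=10.000: state=(1.517, 1.054)
t=10.100: state=(1.507, 1.069)
compare at T: v=1.507, w=1.069

largest component: v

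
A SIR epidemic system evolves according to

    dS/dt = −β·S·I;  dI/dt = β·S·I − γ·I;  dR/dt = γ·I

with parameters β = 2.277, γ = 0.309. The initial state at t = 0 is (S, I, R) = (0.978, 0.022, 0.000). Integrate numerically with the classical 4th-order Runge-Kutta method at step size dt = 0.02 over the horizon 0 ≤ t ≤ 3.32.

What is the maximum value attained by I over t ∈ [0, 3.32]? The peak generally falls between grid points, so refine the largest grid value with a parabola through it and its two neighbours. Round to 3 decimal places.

t=0.000: state=(0.978, 0.022, 0.000)
step 1 (dt=0.02): k1=(-0.049, 0.042, 0.007), k2=(-0.050, 0.043, 0.007), k3=(-0.050, 0.043, 0.007), k4=(-0.051, 0.044, 0.007); state += dt/6·(k1+2k2+2k3+k4)
t=0.020: state=(0.977, 0.023, 0.000)
t=0.040: state=(0.976, 0.024, 0.000)
t=0.060: state=(0.975, 0.025, 0.000)
continuing one RK4 step at a time; state shown every 10 steps (Δt=0.2):
t=0.200: state=(0.966, 0.032, 0.002)
t=0.400: state=(0.949, 0.047, 0.004)
t=0.600: state=(0.925, 0.067, 0.008)
t=0.800: state=(0.891, 0.096, 0.013)
t=1.000: state=(0.846, 0.134, 0.020)
t=1.200: state=(0.788, 0.183, 0.029)
t=1.400: state=(0.715, 0.242, 0.042)
t=1.600: state=(0.631, 0.310, 0.059)
t=1.800: state=(0.539, 0.380, 0.081)
t=2.000: state=(0.447, 0.447, 0.106)
t=2.200: state=(0.359, 0.505, 0.136)
t=2.400: state=(0.283, 0.549, 0.168)
t=2.600: state=(0.219, 0.578, 0.203)
t=2.800: state=(0.167, 0.593, 0.240)
t=3.000: state=(0.128, 0.596, 0.276)
t=3.200: state=(0.097, 0.590, 0.313)
t=3.320: state=(0.083, 0.582, 0.335)
largest grid value and its neighbours: I(2.940)=0.59625, I(2.960)=0.59627, I(2.980)=0.59619
parabola through these three points peaks at t≈2.954 with I≈0.59627

max I = 0.596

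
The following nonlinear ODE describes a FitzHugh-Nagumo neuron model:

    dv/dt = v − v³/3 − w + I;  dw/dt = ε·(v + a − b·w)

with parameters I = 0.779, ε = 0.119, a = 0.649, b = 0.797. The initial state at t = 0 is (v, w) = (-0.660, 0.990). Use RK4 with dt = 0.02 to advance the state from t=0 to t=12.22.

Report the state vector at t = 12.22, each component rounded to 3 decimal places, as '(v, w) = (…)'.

t=0.000: state=(-0.660, 0.990)
step 1 (dt=0.02): k1=(-0.775, -0.095), k2=(-0.779, -0.096), k3=(-0.779, -0.096), k4=(-0.782, -0.097); state += dt/6·(k1+2k2+2k3+k4)
t=0.020: state=(-0.676, 0.988)
t=0.040: state=(-0.691, 0.986)
t=0.060: state=(-0.707, 0.984)
continuing one RK4 step at a time; state shown every 25 steps (Δt=0.5):
t=0.500: state=(-1.070, 0.932)
t=1.000: state=(-1.419, 0.853)
t=1.500: state=(-1.603, 0.763)
t=2.000: state=(-1.658, 0.670)
t=2.500: state=(-1.651, 0.580)
t=3.000: state=(-1.618, 0.496)
t=3.500: state=(-1.576, 0.418)
t=4.000: state=(-1.529, 0.346)
t=4.500: state=(-1.480, 0.280)
t=5.000: state=(-1.430, 0.220)
t=5.500: state=(-1.377, 0.166)
t=6.000: state=(-1.323, 0.118)
t=6.500: state=(-1.267, 0.075)
t=7.000: state=(-1.208, 0.037)
t=7.500: state=(-1.145, 0.005)
t=8.000: state=(-1.078, -0.022)
t=8.500: state=(-1.004, -0.044)
t=9.000: state=(-0.920, -0.060)
t=9.500: state=(-0.823, -0.070)
t=10.000: state=(-0.705, -0.074)
t=10.500: state=(-0.553, -0.070)
t=11.000: state=(-0.342, -0.055)
t=11.500: state=(-0.028, -0.026)
t=12.000: state=(0.459, 0.025)
t=12.220: state=(0.736, 0.056)

(v, w) = (0.736, 0.056)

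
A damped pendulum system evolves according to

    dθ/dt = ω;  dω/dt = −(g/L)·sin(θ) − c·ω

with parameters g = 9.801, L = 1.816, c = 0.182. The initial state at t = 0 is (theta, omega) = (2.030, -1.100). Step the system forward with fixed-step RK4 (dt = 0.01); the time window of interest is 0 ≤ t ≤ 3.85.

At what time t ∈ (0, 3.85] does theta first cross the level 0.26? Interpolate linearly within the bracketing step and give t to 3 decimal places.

t=0.000: state=(2.030, -1.100)
step 1 (dt=0.01): k1=(-1.100, -4.638), k2=(-1.123, -4.647), k3=(-1.123, -4.647), k4=(-1.146, -4.656); state += dt/6·(k1+2k2+2k3+k4)
t=0.010: state=(2.019, -1.146)
t=0.020: state=(2.007, -1.193)
t=0.030: state=(1.995, -1.240)
continuing one RK4 step at a time; state shown every 20 steps (Δt=0.2):
t=0.200: state=(1.715, -2.064)
t=0.400: state=(1.204, -3.034)
t=0.600: state=(0.520, -3.720)
t=0.660: state=(0.294, -3.807)
next step: t=0.670: state=(0.256, -3.815) — theta has crossed 0.26
linear interpolation between t=0.660 (0.29368) and t=0.670 (0.25557) → t≈0.669

t = 0.669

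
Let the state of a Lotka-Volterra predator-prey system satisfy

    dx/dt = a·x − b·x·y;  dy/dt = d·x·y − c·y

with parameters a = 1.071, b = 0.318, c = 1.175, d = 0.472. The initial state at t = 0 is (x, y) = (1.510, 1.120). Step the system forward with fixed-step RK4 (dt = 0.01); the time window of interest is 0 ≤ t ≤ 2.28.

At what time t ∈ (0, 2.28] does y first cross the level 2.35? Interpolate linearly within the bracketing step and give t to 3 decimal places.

t = 1.921

t=0.000: state=(1.510, 1.120)
step 1 (dt=0.01): k1=(1.079, -0.518), k2=(1.085, -0.514), k3=(1.085, -0.514), k4=(1.090, -0.510); state += dt/6·(k1+2k2+2k3+k4)
t=0.010: state=(1.521, 1.115)
t=0.020: state=(1.532, 1.110)
t=0.030: state=(1.543, 1.105)
continuing one RK4 step at a time; state shown every 10 steps (Δt=0.1):
t=0.100: state=(1.623, 1.072)
t=0.200: state=(1.747, 1.032)
t=0.300: state=(1.883, 1.000)
t=0.400: state=(2.031, 0.975)
t=0.500: state=(2.192, 0.958)
t=0.600: state=(2.367, 0.948)
t=0.700: state=(2.557, 0.947)
t=0.800: state=(2.761, 0.955)
t=0.900: state=(2.981, 0.972)
t=1.000: state=(3.215, 1.000)
t=1.100: state=(3.465, 1.041)
t=1.200: state=(3.728, 1.097)
t=1.300: state=(4.002, 1.170)
t=1.400: state=(4.286, 1.265)
t=1.500: state=(4.574, 1.387)
t=1.600: state=(4.860, 1.540)
t=1.700: state=(5.135, 1.734)
t=1.800: state=(5.389, 1.977)
t=1.900: state=(5.607, 2.279)
t=1.920: state=(5.645, 2.347)
next step: t=1.930: state=(5.663, 2.383) — y has crossed 2.35
linear interpolation between t=1.920 (2.34722) and t=1.930 (2.38254) → t≈1.921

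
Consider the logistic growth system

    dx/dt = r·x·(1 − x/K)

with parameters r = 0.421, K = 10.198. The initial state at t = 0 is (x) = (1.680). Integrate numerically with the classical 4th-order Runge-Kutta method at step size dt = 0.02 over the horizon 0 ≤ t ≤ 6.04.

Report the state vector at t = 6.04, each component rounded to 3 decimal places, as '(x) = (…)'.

t=0.000: state=(1.680)
step 1 (dt=0.02): k1=(0.591), k2=(0.592), k3=(0.592), k4=(0.594); state += dt/6·(k1+2k2+2k3+k4)
t=0.020: state=(1.692)
t=0.040: state=(1.704)
t=0.060: state=(1.716)
continuing one RK4 step at a time; state shown every 10 steps (Δt=0.2):
t=0.200: state=(1.802)
t=0.400: state=(1.930)
t=0.600: state=(2.065)
t=0.800: state=(2.207)
t=1.000: state=(2.356)
t=1.200: state=(2.512)
t=1.400: state=(2.675)
t=1.600: state=(2.845)
t=1.800: state=(3.020)
t=2.000: state=(3.202)
t=2.200: state=(3.390)
t=2.400: state=(3.583)
t=2.600: state=(3.781)
t=2.800: state=(3.984)
t=3.000: state=(4.190)
t=3.200: state=(4.399)
t=3.400: state=(4.611)
t=3.600: state=(4.824)
t=3.800: state=(5.039)
t=4.000: state=(5.253)
t=4.200: state=(5.468)
t=4.400: state=(5.680)
t=4.600: state=(5.891)
t=4.800: state=(6.099)
t=5.000: state=(6.304)
t=5.200: state=(6.504)
t=5.400: state=(6.700)
t=5.600: state=(6.891)
t=5.800: state=(7.076)
t=6.000: state=(7.256)
t=6.040: state=(7.291)

(x) = (7.291)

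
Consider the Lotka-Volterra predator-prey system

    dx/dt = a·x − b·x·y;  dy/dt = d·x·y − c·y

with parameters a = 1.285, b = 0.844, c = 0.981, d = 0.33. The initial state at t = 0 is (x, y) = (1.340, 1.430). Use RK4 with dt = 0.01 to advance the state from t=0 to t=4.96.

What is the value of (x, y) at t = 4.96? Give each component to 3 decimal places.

t=0.000: state=(1.340, 1.430)
step 1 (dt=0.01): k1=(0.105, -0.770), k2=(0.109, -0.768), k3=(0.109, -0.768), k4=(0.113, -0.766); state += dt/6·(k1+2k2+2k3+k4)
t=0.010: state=(1.341, 1.422)
t=0.020: state=(1.342, 1.415)
t=0.030: state=(1.344, 1.407)
continuing one RK4 step at a time; state shown every 20 steps (Δt=0.2):
t=0.200: state=(1.378, 1.285)
t=0.400: state=(1.450, 1.159)
t=0.600: state=(1.556, 1.052)
t=0.800: state=(1.698, 0.962)
t=1.000: state=(1.878, 0.890)
t=1.200: state=(2.100, 0.834)
t=1.400: state=(2.368, 0.794)
t=1.600: state=(2.684, 0.771)
t=1.800: state=(3.049, 0.765)
t=2.000: state=(3.462, 0.779)
t=2.200: state=(3.914, 0.817)
t=2.400: state=(4.386, 0.883)
t=2.600: state=(4.848, 0.984)
t=2.800: state=(5.248, 1.129)
t=3.000: state=(5.520, 1.325)
t=3.200: state=(5.593, 1.573)
t=3.400: state=(5.414, 1.862)
t=3.600: state=(4.984, 2.160)
t=3.800: state=(4.375, 2.419)
t=4.000: state=(3.700, 2.595)
t=4.200: state=(3.065, 2.665)
t=4.400: state=(2.531, 2.633)
t=4.600: state=(2.116, 2.521)
t=4.800: state=(1.812, 2.357)
t=4.960: state=(1.635, 2.206)

(x, y) = (1.635, 2.206)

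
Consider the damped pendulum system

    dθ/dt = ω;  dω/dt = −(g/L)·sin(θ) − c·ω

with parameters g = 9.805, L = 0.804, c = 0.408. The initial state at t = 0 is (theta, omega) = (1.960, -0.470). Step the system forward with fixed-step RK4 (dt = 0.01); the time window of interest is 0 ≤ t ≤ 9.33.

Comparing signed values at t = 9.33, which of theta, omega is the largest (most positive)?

t=0.000: state=(1.960, -0.470)
step 1 (dt=0.01): k1=(-0.470, -11.091), k2=(-0.525, -11.080), k3=(-0.525, -11.081), k4=(-0.581, -11.070); state += dt/6·(k1+2k2+2k3+k4)
t=0.010: state=(1.955, -0.581)
t=0.020: state=(1.948, -0.691)
t=0.030: state=(1.941, -0.802)
continuing one RK4 step at a time; state shown every 50 steps (Δt=0.5):
t=0.500: state=(0.399, -5.207)
t=1.000: state=(-1.460, -0.970)
t=1.500: state=(-0.525, 4.120)
t=2.000: state=(1.135, 1.120)
t=2.500: state=(0.392, -3.439)
t=3.000: state=(-0.938, -0.715)
t=3.500: state=(-0.199, 2.931)
t=4.000: state=(0.786, 0.159)
t=4.500: state=(0.012, -2.435)
t=5.000: state=(-0.639, 0.362)
t=5.500: state=(0.137, 1.903)
t=6.000: state=(0.485, -0.754)
t=6.500: state=(-0.236, -1.354)
t=7.000: state=(-0.332, 0.978)
t=7.500: state=(0.283, 0.834)
t=8.000: state=(0.191, -1.037)
t=8.500: state=(-0.284, -0.385)
t=9.000: state=(-0.073, 0.959)
t=9.330: state=(0.204, 0.537)
compare at T: theta=0.204, omega=0.537

largest component: omega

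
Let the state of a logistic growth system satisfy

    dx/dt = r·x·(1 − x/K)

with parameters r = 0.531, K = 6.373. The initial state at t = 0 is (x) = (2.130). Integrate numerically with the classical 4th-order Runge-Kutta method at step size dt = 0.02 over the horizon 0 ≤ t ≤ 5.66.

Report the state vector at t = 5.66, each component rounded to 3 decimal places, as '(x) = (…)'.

(x) = (5.801)

t=0.000: state=(2.130)
step 1 (dt=0.02): k1=(0.753), k2=(0.754), k3=(0.754), k4=(0.756); state += dt/6·(k1+2k2+2k3+k4)
t=0.020: state=(2.145)
t=0.040: state=(2.160)
t=0.060: state=(2.175)
continuing one RK4 step at a time; state shown every 10 steps (Δt=0.2):
t=0.200: state=(2.283)
t=0.400: state=(2.441)
t=0.600: state=(2.603)
t=0.800: state=(2.768)
t=1.000: state=(2.935)
t=1.200: state=(3.104)
t=1.400: state=(3.273)
t=1.600: state=(3.442)
t=1.800: state=(3.609)
t=2.000: state=(3.774)
t=2.200: state=(3.935)
t=2.400: state=(4.093)
t=2.600: state=(4.246)
t=2.800: state=(4.394)
t=3.000: state=(4.536)
t=3.200: state=(4.672)
t=3.400: state=(4.801)
t=3.600: state=(4.923)
t=3.800: state=(5.039)
t=4.000: state=(5.147)
t=4.200: state=(5.249)
t=4.400: state=(5.344)
t=4.600: state=(5.432)
t=4.800: state=(5.514)
t=5.000: state=(5.590)
t=5.200: state=(5.660)
t=5.400: state=(5.725)
t=5.600: state=(5.784)
t=5.660: state=(5.801)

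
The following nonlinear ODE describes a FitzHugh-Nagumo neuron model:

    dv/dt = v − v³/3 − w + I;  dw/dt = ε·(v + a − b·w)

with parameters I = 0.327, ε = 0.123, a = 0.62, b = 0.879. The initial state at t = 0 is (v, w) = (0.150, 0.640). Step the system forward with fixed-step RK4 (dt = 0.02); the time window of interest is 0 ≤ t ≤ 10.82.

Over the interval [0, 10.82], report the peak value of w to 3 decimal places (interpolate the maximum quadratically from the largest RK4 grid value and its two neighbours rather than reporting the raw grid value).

t=0.000: state=(0.150, 0.640)
step 1 (dt=0.02): k1=(-0.164, 0.026), k2=(-0.166, 0.025), k3=(-0.166, 0.025), k4=(-0.168, 0.025); state += dt/6·(k1+2k2+2k3+k4)
t=0.020: state=(0.147, 0.641)
t=0.040: state=(0.143, 0.641)
t=0.060: state=(0.140, 0.641)
continuing one RK4 step at a time; state shown every 25 steps (Δt=0.5):
t=0.500: state=(0.041, 0.649)
t=1.000: state=(-0.143, 0.650)
t=1.500: state=(-0.436, 0.636)
t=2.000: state=(-0.853, 0.601)
t=2.500: state=(-1.297, 0.542)
t=3.000: state=(-1.591, 0.463)
t=3.500: state=(-1.705, 0.376)
t=4.000: state=(-1.722, 0.291)
t=4.500: state=(-1.702, 0.210)
t=5.000: state=(-1.669, 0.135)
t=5.500: state=(-1.631, 0.066)
t=6.000: state=(-1.593, 0.004)
t=6.500: state=(-1.554, -0.054)
t=7.000: state=(-1.515, -0.106)
t=7.500: state=(-1.477, -0.152)
t=8.000: state=(-1.439, -0.195)
t=8.500: state=(-1.401, -0.232)
t=9.000: state=(-1.364, -0.266)
t=9.500: state=(-1.327, -0.295)
t=10.000: state=(-1.290, -0.321)
t=10.500: state=(-1.253, -0.343)
t=10.820: state=(-1.230, -0.355)
largest grid value and its neighbours: w(0.760)=0.65098, w(0.780)=0.65098, w(0.800)=0.65096
parabola through these three points peaks at t≈0.772 with w≈0.65098

max w = 0.651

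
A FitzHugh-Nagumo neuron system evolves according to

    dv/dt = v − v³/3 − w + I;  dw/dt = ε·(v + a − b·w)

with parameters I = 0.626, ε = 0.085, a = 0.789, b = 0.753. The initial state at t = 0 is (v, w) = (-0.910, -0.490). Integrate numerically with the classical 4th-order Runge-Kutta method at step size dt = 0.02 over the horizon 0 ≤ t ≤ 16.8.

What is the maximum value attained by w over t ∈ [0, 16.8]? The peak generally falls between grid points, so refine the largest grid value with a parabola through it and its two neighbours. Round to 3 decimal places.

t=0.000: state=(-0.910, -0.490)
step 1 (dt=0.02): k1=(0.457, 0.021), k2=(0.458, 0.021), k3=(0.458, 0.021), k4=(0.458, 0.022); state += dt/6·(k1+2k2+2k3+k4)
t=0.020: state=(-0.901, -0.490)
t=0.040: state=(-0.892, -0.489)
t=0.060: state=(-0.882, -0.489)
continuing one RK4 step at a time; state shown every 50 steps (Δt=1):
t=1.000: state=(-0.357, -0.448)
t=2.000: state=(0.793, -0.344)
t=3.000: state=(1.911, -0.135)
t=4.000: state=(1.971, 0.100)
t=5.000: state=(1.900, 0.318)
t=6.000: state=(1.820, 0.517)
t=7.000: state=(1.738, 0.696)
t=8.000: state=(1.654, 0.858)
t=9.000: state=(1.566, 1.002)
t=10.000: state=(1.473, 1.130)
t=11.000: state=(1.372, 1.242)
t=12.000: state=(1.261, 1.338)
t=13.000: state=(1.130, 1.419)
t=14.000: state=(0.965, 1.482)
t=15.000: state=(0.728, 1.526)
t=16.000: state=(0.297, 1.540)
t=16.800: state=(-0.450, 1.514)
largest grid value and its neighbours: w(15.860)=1.54080, w(15.880)=1.54081, w(15.900)=1.54079
parabola through these three points peaks at t≈15.875 with w≈1.54081

max w = 1.541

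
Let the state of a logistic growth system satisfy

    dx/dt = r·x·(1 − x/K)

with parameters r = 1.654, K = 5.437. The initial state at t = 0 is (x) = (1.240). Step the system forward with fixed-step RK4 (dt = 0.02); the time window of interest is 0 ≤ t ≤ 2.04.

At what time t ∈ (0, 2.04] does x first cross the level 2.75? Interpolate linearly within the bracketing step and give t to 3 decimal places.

t = 0.751

t=0.000: state=(1.240)
step 1 (dt=0.02): k1=(1.583), k2=(1.597), k3=(1.597), k4=(1.612); state += dt/6·(k1+2k2+2k3+k4)
t=0.020: state=(1.272)
t=0.040: state=(1.304)
t=0.060: state=(1.338)
continuing one RK4 step at a time; state shown every 5 steps (Δt=0.1):
t=0.100: state=(1.405)
t=0.200: state=(1.584)
t=0.300: state=(1.776)
t=0.400: state=(1.980)
t=0.500: state=(2.192)
t=0.600: state=(2.411)
t=0.700: state=(2.635)
t=0.740: state=(2.725)
next step: t=0.760: state=(2.770) — x has crossed 2.75
linear interpolation between t=0.740 (2.72489) and t=0.760 (2.76985) → t≈0.751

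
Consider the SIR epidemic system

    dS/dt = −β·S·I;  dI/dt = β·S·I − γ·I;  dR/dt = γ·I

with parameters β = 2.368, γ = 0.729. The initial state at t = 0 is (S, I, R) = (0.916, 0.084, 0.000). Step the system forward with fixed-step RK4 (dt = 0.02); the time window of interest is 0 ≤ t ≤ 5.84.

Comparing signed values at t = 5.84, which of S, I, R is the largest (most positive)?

t=0.000: state=(0.916, 0.084, 0.000)
step 1 (dt=0.02): k1=(-0.182, 0.121, 0.061), k2=(-0.184, 0.122, 0.062), k3=(-0.184, 0.122, 0.062), k4=(-0.187, 0.124, 0.063); state += dt/6·(k1+2k2+2k3+k4)
t=0.020: state=(0.912, 0.086, 0.001)
t=0.040: state=(0.909, 0.089, 0.003)
t=0.060: state=(0.905, 0.092, 0.004)
continuing one RK4 step at a time; state shown every 10 steps (Δt=0.2):
t=0.200: state=(0.875, 0.111, 0.014)
t=0.400: state=(0.824, 0.143, 0.033)
t=0.600: state=(0.763, 0.181, 0.056)
t=0.800: state=(0.694, 0.221, 0.085)
t=1.000: state=(0.619, 0.260, 0.121)
t=1.200: state=(0.543, 0.296, 0.161)
t=1.400: state=(0.468, 0.325, 0.207)
t=1.600: state=(0.399, 0.345, 0.256)
t=1.800: state=(0.338, 0.355, 0.307)
t=2.000: state=(0.286, 0.356, 0.359)
t=2.200: state=(0.242, 0.348, 0.410)
t=2.400: state=(0.206, 0.334, 0.460)
t=2.600: state=(0.176, 0.316, 0.507)
t=2.800: state=(0.152, 0.296, 0.552)
t=3.000: state=(0.133, 0.273, 0.593)
t=3.200: state=(0.118, 0.251, 0.632)
t=3.400: state=(0.105, 0.228, 0.667)
t=3.600: state=(0.095, 0.207, 0.698)
t=3.800: state=(0.086, 0.187, 0.727)
t=4.000: state=(0.079, 0.168, 0.753)
t=4.200: state=(0.074, 0.150, 0.776)
t=4.400: state=(0.069, 0.134, 0.797)
t=4.600: state=(0.065, 0.120, 0.815)
t=4.800: state=(0.061, 0.107, 0.832)
t=5.000: state=(0.059, 0.095, 0.846)
t=5.200: state=(0.056, 0.084, 0.859)
t=5.400: state=(0.054, 0.075, 0.871)
t=5.600: state=(0.052, 0.066, 0.881)
t=5.800: state=(0.051, 0.059, 0.890)
t=5.840: state=(0.051, 0.057, 0.892)
compare at T: S=0.051, I=0.057, R=0.892

largest component: R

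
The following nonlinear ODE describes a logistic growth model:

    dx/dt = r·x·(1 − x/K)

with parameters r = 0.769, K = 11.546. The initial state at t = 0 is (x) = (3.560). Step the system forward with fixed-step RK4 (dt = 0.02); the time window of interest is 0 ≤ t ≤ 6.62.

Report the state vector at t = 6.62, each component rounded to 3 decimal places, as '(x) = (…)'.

t=0.000: state=(3.560)
step 1 (dt=0.02): k1=(1.894), k2=(1.899), k3=(1.899), k4=(1.905); state += dt/6·(k1+2k2+2k3+k4)
t=0.020: state=(3.598)
t=0.040: state=(3.636)
t=0.060: state=(3.675)
continuing one RK4 step at a time; state shown every 25 steps (Δt=0.5):
t=0.500: state=(4.569)
t=1.000: state=(5.661)
t=1.500: state=(6.761)
t=2.000: state=(7.791)
t=2.500: state=(8.694)
t=3.000: state=(9.438)
t=3.500: state=(10.022)
t=4.000: state=(10.463)
t=4.500: state=(10.786)
t=5.000: state=(11.017)
t=5.500: state=(11.181)
t=6.000: state=(11.295)
t=6.500: state=(11.374)
t=6.620: state=(11.389)

(x) = (11.389)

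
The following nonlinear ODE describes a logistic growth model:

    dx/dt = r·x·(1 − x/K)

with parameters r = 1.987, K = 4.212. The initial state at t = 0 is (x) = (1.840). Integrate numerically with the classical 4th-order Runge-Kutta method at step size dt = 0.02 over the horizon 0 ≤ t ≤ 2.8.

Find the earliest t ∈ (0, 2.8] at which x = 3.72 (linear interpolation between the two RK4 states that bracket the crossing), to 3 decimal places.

t=0.000: state=(1.840)
step 1 (dt=0.02): k1=(2.059), k2=(2.064), k3=(2.064), k4=(2.068); state += dt/6·(k1+2k2+2k3+k4)
t=0.020: state=(1.881)
t=0.040: state=(1.923)
t=0.060: state=(1.964)
continuing one RK4 step at a time; state shown every 5 steps (Δt=0.1):
t=0.100: state=(2.048)
t=0.200: state=(2.257)
t=0.300: state=(2.463)
t=0.400: state=(2.662)
t=0.500: state=(2.851)
t=0.600: state=(3.027)
t=0.700: state=(3.189)
t=0.800: state=(3.335)
t=0.900: state=(3.465)
t=1.000: state=(3.579)
t=1.100: state=(3.679)
t=1.140: state=(3.715)
next step: t=1.160: state=(3.732) — x has crossed 3.72
linear interpolation between t=1.140 (3.71485) and t=1.160 (3.73202) → t≈1.146

t = 1.146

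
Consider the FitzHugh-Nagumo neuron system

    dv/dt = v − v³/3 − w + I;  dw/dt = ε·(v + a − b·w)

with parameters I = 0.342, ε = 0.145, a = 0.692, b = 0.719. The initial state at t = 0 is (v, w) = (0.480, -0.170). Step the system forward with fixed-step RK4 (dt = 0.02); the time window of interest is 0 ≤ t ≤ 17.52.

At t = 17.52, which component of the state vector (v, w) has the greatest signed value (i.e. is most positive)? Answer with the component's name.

largest component: w

t=0.000: state=(0.480, -0.170)
step 1 (dt=0.02): k1=(0.955, 0.188), k2=(0.961, 0.189), k3=(0.961, 0.189), k4=(0.966, 0.190); state += dt/6·(k1+2k2+2k3+k4)
t=0.020: state=(0.499, -0.166)
t=0.040: state=(0.519, -0.162)
t=0.060: state=(0.538, -0.159)
continuing one RK4 step at a time; state shown every 50 steps (Δt=1):
t=1.000: state=(1.459, 0.080)
t=2.000: state=(1.715, 0.394)
t=3.000: state=(1.620, 0.681)
t=4.000: state=(1.468, 0.922)
t=5.000: state=(1.287, 1.116)
t=6.000: state=(1.063, 1.263)
t=7.000: state=(0.742, 1.359)
t=8.000: state=(0.132, 1.384)
t=9.000: state=(-1.235, 1.274)
t=10.000: state=(-1.965, 1.004)
t=11.000: state=(-1.932, 0.730)
t=12.000: state=(-1.842, 0.493)
t=13.000: state=(-1.752, 0.292)
t=14.000: state=(-1.663, 0.124)
t=15.000: state=(-1.576, -0.016)
t=16.000: state=(-1.490, -0.130)
t=17.000: state=(-1.406, -0.221)
t=17.520: state=(-1.362, -0.260)
compare at T: v=-1.362, w=-0.260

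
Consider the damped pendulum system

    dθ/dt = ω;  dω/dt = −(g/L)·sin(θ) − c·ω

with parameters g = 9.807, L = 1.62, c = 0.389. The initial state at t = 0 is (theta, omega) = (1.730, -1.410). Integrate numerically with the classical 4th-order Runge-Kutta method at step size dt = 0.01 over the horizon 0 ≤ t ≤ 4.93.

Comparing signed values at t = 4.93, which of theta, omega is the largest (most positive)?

largest component: omega

t=0.000: state=(1.730, -1.410)
step 1 (dt=0.01): k1=(-1.410, -5.429), k2=(-1.437, -5.425), k3=(-1.437, -5.425), k4=(-1.464, -5.421); state += dt/6·(k1+2k2+2k3+k4)
t=0.010: state=(1.716, -1.464)
t=0.020: state=(1.701, -1.518)
t=0.030: state=(1.685, -1.572)
continuing one RK4 step at a time; state shown every 20 steps (Δt=0.2):
t=0.200: state=(1.341, -2.462)
t=0.400: state=(0.760, -3.280)
t=0.600: state=(0.070, -3.494)
t=0.800: state=(-0.584, -2.926)
t=1.000: state=(-1.066, -1.844)
t=1.200: state=(-1.312, -0.618)
t=1.400: state=(-1.316, 0.561)
t=1.600: state=(-1.096, 1.611)
t=1.800: state=(-0.689, 2.399)
t=2.000: state=(-0.169, 2.701)
t=2.200: state=(0.349, 2.385)
t=2.400: state=(0.752, 1.585)
t=2.600: state=(0.969, 0.571)
t=2.800: state=(0.981, -0.446)
t=3.000: state=(0.800, -1.327)
t=3.200: state=(0.469, -1.922)
t=3.400: state=(0.060, -2.081)
t=3.600: state=(-0.331, -1.760)
t=3.800: state=(-0.620, -1.083)
t=4.000: state=(-0.754, -0.251)
t=4.200: state=(-0.721, 0.563)
t=4.400: state=(-0.540, 1.215)
t=4.600: state=(-0.255, 1.578)
t=4.800: state=(0.066, 1.566)
t=4.930: state=(0.258, 1.363)
compare at T: theta=0.258, omega=1.363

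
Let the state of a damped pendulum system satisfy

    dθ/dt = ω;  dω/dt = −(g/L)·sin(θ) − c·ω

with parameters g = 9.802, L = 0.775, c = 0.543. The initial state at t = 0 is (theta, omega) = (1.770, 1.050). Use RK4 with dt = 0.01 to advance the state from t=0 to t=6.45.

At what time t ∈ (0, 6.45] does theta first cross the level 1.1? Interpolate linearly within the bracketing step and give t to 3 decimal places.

t = 0.433

t=0.000: state=(1.770, 1.050)
step 1 (dt=0.01): k1=(1.050, -12.968), k2=(0.985, -12.919), k3=(0.985, -12.920), k4=(0.921, -12.872); state += dt/6·(k1+2k2+2k3+k4)
t=0.010: state=(1.780, 0.921)
t=0.020: state=(1.788, 0.793)
t=0.030: state=(1.796, 0.665)
continuing one RK4 step at a time; state shown every 25 steps (Δt=0.25):
t=0.250: state=(1.647, -1.978)
t=0.430: state=(1.111, -3.907)
next step: t=0.440: state=(1.072, -3.998) — theta has crossed 1.1
linear interpolation between t=0.430 (1.11114) and t=0.440 (1.07161) → t≈0.433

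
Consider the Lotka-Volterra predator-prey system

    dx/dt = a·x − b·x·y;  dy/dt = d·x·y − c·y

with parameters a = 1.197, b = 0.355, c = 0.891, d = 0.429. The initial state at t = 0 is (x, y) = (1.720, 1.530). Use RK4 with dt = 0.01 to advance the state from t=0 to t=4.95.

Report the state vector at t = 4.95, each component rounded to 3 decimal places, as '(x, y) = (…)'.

t=0.000: state=(1.720, 1.530)
step 1 (dt=0.01): k1=(1.125, -0.234), k2=(1.129, -0.230), k3=(1.129, -0.230), k4=(1.133, -0.227); state += dt/6·(k1+2k2+2k3+k4)
t=0.010: state=(1.731, 1.528)
t=0.020: state=(1.743, 1.525)
t=0.030: state=(1.754, 1.523)
continuing one RK4 step at a time; state shown every 20 steps (Δt=0.2):
t=0.200: state=(1.963, 1.499)
t=0.400: state=(2.242, 1.502)
t=0.600: state=(2.557, 1.544)
t=0.800: state=(2.904, 1.632)
t=1.000: state=(3.269, 1.780)
t=1.200: state=(3.634, 2.003)
t=1.400: state=(3.962, 2.323)
t=1.600: state=(4.205, 2.761)
t=1.800: state=(4.307, 3.333)
t=2.000: state=(4.216, 4.026)
t=2.200: state=(3.919, 4.783)
t=2.400: state=(3.454, 5.496)
t=2.600: state=(2.910, 6.044)
t=2.800: state=(2.378, 6.343)
t=3.000: state=(1.920, 6.378)
t=3.200: state=(1.560, 6.192)
t=3.400: state=(1.291, 5.852)
t=3.600: state=(1.099, 5.423)
t=3.800: state=(0.966, 4.956)
t=4.000: state=(0.878, 4.487)
t=4.200: state=(0.824, 4.038)
t=4.400: state=(0.798, 3.622)
t=4.600: state=(0.795, 3.245)
t=4.800: state=(0.812, 2.908)
t=4.950: state=(0.837, 2.683)

(x, y) = (0.837, 2.683)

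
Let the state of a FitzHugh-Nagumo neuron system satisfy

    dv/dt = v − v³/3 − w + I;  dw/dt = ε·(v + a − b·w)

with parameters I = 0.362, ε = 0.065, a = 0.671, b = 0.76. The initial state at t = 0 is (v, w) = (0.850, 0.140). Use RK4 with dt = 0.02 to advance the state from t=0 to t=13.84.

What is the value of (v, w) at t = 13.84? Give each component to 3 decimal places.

t=0.000: state=(0.850, 0.140)
step 1 (dt=0.02): k1=(0.867, 0.092), k2=(0.869, 0.092), k3=(0.869, 0.092), k4=(0.870, 0.093); state += dt/6·(k1+2k2+2k3+k4)
t=0.020: state=(0.867, 0.142)
t=0.040: state=(0.885, 0.144)
t=0.060: state=(0.902, 0.146)
continuing one RK4 step at a time; state shown every 25 steps (Δt=0.5):
t=0.500: state=(1.272, 0.192)
t=1.000: state=(1.562, 0.255)
t=1.500: state=(1.686, 0.323)
t=2.000: state=(1.715, 0.391)
t=2.500: state=(1.704, 0.458)
t=3.000: state=(1.678, 0.523)
t=3.500: state=(1.647, 0.585)
t=4.000: state=(1.613, 0.645)
t=4.500: state=(1.578, 0.702)
t=5.000: state=(1.542, 0.756)
t=5.500: state=(1.504, 0.808)
t=6.000: state=(1.465, 0.858)
t=6.500: state=(1.425, 0.905)
t=7.000: state=(1.383, 0.949)
t=7.500: state=(1.339, 0.991)
t=8.000: state=(1.292, 1.031)
t=8.500: state=(1.243, 1.068)
t=9.000: state=(1.189, 1.103)
t=9.500: state=(1.130, 1.134)
t=10.000: state=(1.065, 1.164)
t=10.500: state=(0.990, 1.190)
t=11.000: state=(0.902, 1.213)
t=11.500: state=(0.794, 1.232)
t=12.000: state=(0.654, 1.247)
t=12.500: state=(0.460, 1.256)
t=13.000: state=(0.168, 1.257)
t=13.500: state=(-0.301, 1.246)
t=13.840: state=(-0.757, 1.229)

(v, w) = (-0.757, 1.229)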